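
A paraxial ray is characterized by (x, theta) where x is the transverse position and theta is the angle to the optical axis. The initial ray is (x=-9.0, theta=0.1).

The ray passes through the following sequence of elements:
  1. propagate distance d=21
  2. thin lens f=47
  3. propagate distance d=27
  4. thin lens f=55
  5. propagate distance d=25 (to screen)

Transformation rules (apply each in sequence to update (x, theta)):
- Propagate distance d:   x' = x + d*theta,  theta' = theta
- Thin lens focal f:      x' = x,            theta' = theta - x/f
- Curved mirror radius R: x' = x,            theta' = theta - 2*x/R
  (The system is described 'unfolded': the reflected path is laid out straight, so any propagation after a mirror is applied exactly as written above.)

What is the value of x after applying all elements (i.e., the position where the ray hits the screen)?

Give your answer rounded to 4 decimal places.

Answer: 6.0414

Derivation:
Initial: x=-9.0000 theta=0.1000
After 1 (propagate distance d=21): x=-6.9000 theta=0.1000
After 2 (thin lens f=47): x=-6.9000 theta=58/235 (≈0.2468)
After 3 (propagate distance d=27): x=-111/470 (≈-0.2362) theta=58/235 (≈0.2468)
After 4 (thin lens f=55): x=-111/470 (≈-0.2362) theta=6491/25850 (≈0.2511)
After 5 (propagate distance d=25 (to screen)): x=15617/2585 (≈6.0414) theta=6491/25850 (≈0.2511)
Rounded to 4 decimal places: x = 6.0414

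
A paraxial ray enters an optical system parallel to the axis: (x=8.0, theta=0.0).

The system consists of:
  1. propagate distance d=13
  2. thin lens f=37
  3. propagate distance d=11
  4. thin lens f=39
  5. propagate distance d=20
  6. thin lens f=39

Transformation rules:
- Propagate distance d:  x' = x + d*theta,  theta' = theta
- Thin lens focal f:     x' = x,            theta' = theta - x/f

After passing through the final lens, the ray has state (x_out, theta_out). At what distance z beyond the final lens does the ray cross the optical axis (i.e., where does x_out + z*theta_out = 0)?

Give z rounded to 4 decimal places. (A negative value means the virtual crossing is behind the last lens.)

Answer: -4.9595

Derivation:
Initial: x=8.0000 theta=0.0000
After 1 (propagate distance d=13): x=8.0000 theta=0.0000
After 2 (thin lens f=37): x=8.0000 theta=-8/37 (≈-0.2162)
After 3 (propagate distance d=11): x=208/37 (≈5.6216) theta=-8/37 (≈-0.2162)
After 4 (thin lens f=39): x=208/37 (≈5.6216) theta=-40/111 (≈-0.3604)
After 5 (propagate distance d=20): x=-176/111 (≈-1.5856) theta=-40/111 (≈-0.3604)
After 6 (thin lens f=39): x=-176/111 (≈-1.5856) theta=-1384/4329 (≈-0.3197)
z_focus = -x_out/theta_out = -(-176/111)/(-1384/4329) = -858/173 ≈ -4.9595
Rounded to 4 decimal places: z = -4.9595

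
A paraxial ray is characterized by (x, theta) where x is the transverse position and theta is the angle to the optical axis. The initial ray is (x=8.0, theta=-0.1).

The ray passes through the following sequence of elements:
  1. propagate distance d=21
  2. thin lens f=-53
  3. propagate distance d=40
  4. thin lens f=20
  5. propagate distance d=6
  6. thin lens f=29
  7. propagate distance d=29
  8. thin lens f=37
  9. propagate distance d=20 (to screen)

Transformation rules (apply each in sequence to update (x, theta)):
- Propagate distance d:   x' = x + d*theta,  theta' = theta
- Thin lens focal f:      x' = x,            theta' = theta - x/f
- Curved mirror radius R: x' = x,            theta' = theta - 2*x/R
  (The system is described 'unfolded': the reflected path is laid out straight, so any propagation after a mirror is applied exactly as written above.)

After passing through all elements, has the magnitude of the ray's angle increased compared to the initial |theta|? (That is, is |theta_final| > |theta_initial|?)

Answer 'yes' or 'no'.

Answer: yes

Derivation:
Initial: x=8.0000 theta=-0.1000
After 1 (propagate distance d=21): x=5.9000 theta=-0.1000
After 2 (thin lens f=-53): x=5.9000 theta=3/265 (≈0.0113)
After 3 (propagate distance d=40): x=3367/530 (≈6.3528) theta=3/265 (≈0.0113)
After 4 (thin lens f=20): x=3367/530 (≈6.3528) theta=-3247/10600 (≈-0.3063)
After 5 (propagate distance d=6): x=23929/5300 (≈4.5149) theta=-3247/10600 (≈-0.3063)
After 6 (thin lens f=29): x=23929/5300 (≈4.5149) theta=-142021/307400 (≈-0.4620)
After 7 (propagate distance d=29): x=-94163/10600 (≈-8.8833) theta=-142021/307400 (≈-0.4620)
After 8 (thin lens f=37): x=-94163/10600 (≈-8.8833) theta=-50481/227476 (≈-0.2219)
After 9 (propagate distance d=20 (to screen)): x=-151517899/11373800 (≈-13.3217) theta=-50481/227476 (≈-0.2219)
|theta_initial|=0.1000 |theta_final|=50481/227476 (≈0.2219) -> increased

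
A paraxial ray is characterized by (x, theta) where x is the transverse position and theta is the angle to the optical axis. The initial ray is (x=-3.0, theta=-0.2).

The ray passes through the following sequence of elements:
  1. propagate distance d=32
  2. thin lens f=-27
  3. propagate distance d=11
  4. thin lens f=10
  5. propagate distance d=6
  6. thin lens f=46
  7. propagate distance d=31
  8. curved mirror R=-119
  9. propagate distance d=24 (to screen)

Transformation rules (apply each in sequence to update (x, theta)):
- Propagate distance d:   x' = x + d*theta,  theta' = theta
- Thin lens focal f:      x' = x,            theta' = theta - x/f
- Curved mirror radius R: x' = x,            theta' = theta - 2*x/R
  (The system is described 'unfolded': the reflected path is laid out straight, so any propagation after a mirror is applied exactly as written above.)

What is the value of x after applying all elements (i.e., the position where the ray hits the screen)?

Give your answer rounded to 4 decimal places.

Answer: 67.7608

Derivation:
Initial: x=-3.0000 theta=-0.2000
After 1 (propagate distance d=32): x=-9.4000 theta=-0.2000
After 2 (thin lens f=-27): x=-9.4000 theta=-74/135 (≈-0.5481)
After 3 (propagate distance d=11): x=-2083/135 (≈-15.4296) theta=-74/135 (≈-0.5481)
After 4 (thin lens f=10): x=-2083/135 (≈-15.4296) theta=1343/1350 (≈0.9948)
After 5 (propagate distance d=6): x=-6386/675 (≈-9.4607) theta=1343/1350 (≈0.9948)
After 6 (thin lens f=46): x=-6386/675 (≈-9.4607) theta=497/414 (≈1.2005)
After 7 (propagate distance d=31): x=861769/31050 (≈27.7542) theta=497/414 (≈1.2005)
After 8 (curved mirror R=-119): x=861769/31050 (≈27.7542) theta=6159263/3694950 (≈1.6669)
After 9 (propagate distance d=24 (to screen)): x=250372823/3694950 (≈67.7608) theta=6159263/3694950 (≈1.6669)
Rounded to 4 decimal places: x = 67.7608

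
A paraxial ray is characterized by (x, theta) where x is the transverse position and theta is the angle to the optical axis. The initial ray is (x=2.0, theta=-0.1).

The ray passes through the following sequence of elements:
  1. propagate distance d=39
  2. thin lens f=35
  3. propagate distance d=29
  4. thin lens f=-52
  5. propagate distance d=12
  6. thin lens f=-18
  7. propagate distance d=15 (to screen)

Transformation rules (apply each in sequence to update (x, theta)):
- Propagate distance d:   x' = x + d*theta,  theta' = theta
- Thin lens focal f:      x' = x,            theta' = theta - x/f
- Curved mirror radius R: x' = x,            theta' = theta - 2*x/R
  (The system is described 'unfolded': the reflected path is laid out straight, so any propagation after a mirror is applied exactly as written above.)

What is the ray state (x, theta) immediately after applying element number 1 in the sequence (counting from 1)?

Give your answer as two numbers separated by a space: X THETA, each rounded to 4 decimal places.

Answer: -1.9000 -0.1000

Derivation:
Initial: x=2.0000 theta=-0.1000
After 1 (propagate distance d=39): x=-1.9000 theta=-0.1000
Rounded to 4 decimal places: x = -1.9000, theta = -0.1000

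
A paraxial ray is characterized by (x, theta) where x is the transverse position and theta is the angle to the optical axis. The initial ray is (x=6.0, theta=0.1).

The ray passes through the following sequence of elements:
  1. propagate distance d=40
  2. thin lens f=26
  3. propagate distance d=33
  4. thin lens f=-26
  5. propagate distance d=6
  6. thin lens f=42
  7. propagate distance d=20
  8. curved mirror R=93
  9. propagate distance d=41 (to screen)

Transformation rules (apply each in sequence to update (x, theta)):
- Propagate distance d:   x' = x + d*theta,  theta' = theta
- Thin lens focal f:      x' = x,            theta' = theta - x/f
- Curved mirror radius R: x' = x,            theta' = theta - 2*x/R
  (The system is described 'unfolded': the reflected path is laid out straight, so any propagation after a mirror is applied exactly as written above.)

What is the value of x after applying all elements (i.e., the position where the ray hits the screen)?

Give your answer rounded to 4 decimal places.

Answer: -10.4515

Derivation:
Initial: x=6.0000 theta=0.1000
After 1 (propagate distance d=40): x=10.0000 theta=0.1000
After 2 (thin lens f=26): x=10.0000 theta=-37/130 (≈-0.2846)
After 3 (propagate distance d=33): x=79/130 (≈0.6077) theta=-37/130 (≈-0.2846)
After 4 (thin lens f=-26): x=79/130 (≈0.6077) theta=-883/3380 (≈-0.2612)
After 5 (propagate distance d=6): x=-811/845 (≈-0.9598) theta=-883/3380 (≈-0.2612)
After 6 (thin lens f=42): x=-811/845 (≈-0.9598) theta=-16921/70980 (≈-0.2384)
After 7 (propagate distance d=20): x=-101636/17745 (≈-5.7276) theta=-16921/70980 (≈-0.2384)
After 8 (curved mirror R=93): x=-101636/17745 (≈-5.7276) theta=-11701/101556 (≈-0.1152)
After 9 (propagate distance d=41 (to screen)): x=-68991757/6601140 (≈-10.4515) theta=-11701/101556 (≈-0.1152)
Rounded to 4 decimal places: x = -10.4515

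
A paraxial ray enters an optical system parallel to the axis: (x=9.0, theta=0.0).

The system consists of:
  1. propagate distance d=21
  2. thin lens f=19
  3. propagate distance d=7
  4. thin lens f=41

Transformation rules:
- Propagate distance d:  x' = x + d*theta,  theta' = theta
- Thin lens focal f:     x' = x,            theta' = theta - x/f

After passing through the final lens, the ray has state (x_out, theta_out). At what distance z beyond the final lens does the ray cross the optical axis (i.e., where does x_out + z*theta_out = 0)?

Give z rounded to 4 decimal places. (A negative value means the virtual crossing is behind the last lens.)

Initial: x=9.0000 theta=0.0000
After 1 (propagate distance d=21): x=9.0000 theta=0.0000
After 2 (thin lens f=19): x=9.0000 theta=-9/19 (≈-0.4737)
After 3 (propagate distance d=7): x=108/19 (≈5.6842) theta=-9/19 (≈-0.4737)
After 4 (thin lens f=41): x=108/19 (≈5.6842) theta=-477/779 (≈-0.6123)
z_focus = -x_out/theta_out = -(108/19)/(-477/779) = 492/53 ≈ 9.2830
Rounded to 4 decimal places: z = 9.2830

Answer: 9.2830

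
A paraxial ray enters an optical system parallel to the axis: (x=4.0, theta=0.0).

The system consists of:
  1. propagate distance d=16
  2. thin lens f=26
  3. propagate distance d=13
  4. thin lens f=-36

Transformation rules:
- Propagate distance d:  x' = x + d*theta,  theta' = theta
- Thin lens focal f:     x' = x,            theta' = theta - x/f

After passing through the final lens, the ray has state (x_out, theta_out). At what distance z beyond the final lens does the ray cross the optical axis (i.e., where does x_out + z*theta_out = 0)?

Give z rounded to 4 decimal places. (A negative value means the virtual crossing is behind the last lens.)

Answer: 20.3478

Derivation:
Initial: x=4.0000 theta=0.0000
After 1 (propagate distance d=16): x=4.0000 theta=0.0000
After 2 (thin lens f=26): x=4.0000 theta=-2/13 (≈-0.1538)
After 3 (propagate distance d=13): x=2.0000 theta=-2/13 (≈-0.1538)
After 4 (thin lens f=-36): x=2.0000 theta=-23/234 (≈-0.0983)
z_focus = -x_out/theta_out = -(2.0000)/(-23/234) = 468/23 ≈ 20.3478
Rounded to 4 decimal places: z = 20.3478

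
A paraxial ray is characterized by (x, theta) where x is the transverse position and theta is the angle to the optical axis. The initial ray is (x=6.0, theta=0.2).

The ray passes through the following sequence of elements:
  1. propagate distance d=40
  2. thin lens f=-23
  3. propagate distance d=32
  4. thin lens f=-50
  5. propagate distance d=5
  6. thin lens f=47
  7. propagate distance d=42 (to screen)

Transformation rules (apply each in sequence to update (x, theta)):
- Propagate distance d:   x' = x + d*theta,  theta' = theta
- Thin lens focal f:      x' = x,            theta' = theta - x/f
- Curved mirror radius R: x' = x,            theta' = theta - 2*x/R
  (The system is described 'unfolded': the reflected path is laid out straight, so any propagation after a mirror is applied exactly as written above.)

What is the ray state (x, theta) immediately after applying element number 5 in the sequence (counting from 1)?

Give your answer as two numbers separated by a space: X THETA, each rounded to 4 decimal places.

Answer: 47.9096 1.6063

Derivation:
Initial: x=6.0000 theta=0.2000
After 1 (propagate distance d=40): x=14.0000 theta=0.2000
After 2 (thin lens f=-23): x=14.0000 theta=93/115 (≈0.8087)
After 3 (propagate distance d=32): x=4586/115 (≈39.8783) theta=93/115 (≈0.8087)
After 4 (thin lens f=-50): x=4586/115 (≈39.8783) theta=4618/2875 (≈1.6063)
After 5 (propagate distance d=5): x=27548/575 (≈47.9096) theta=4618/2875 (≈1.6063)
Rounded to 4 decimal places: x = 47.9096, theta = 1.6063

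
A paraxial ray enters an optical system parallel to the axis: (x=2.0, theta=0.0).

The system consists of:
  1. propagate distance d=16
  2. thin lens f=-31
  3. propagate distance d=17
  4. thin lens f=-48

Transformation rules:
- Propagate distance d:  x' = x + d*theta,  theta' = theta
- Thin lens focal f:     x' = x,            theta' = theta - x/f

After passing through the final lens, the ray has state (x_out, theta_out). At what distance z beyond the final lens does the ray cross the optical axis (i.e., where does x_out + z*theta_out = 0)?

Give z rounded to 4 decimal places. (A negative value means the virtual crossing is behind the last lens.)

Initial: x=2.0000 theta=0.0000
After 1 (propagate distance d=16): x=2.0000 theta=0.0000
After 2 (thin lens f=-31): x=2.0000 theta=2/31 (≈0.0645)
After 3 (propagate distance d=17): x=96/31 (≈3.0968) theta=2/31 (≈0.0645)
After 4 (thin lens f=-48): x=96/31 (≈3.0968) theta=4/31 (≈0.1290)
z_focus = -x_out/theta_out = -(96/31)/(4/31) = -24.0000
Rounded to 4 decimal places: z = -24.0000

Answer: -24.0000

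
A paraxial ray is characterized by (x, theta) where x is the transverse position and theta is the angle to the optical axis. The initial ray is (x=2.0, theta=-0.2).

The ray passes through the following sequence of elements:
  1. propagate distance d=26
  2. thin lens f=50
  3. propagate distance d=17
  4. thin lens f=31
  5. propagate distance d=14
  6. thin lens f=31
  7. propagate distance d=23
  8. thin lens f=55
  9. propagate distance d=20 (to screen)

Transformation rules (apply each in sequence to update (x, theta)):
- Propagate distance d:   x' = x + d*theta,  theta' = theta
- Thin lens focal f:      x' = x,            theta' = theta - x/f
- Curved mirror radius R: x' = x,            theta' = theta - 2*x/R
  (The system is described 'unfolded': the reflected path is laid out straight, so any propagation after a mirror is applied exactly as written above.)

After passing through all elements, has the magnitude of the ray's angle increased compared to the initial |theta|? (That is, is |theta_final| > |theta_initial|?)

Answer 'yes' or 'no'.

Initial: x=2.0000 theta=-0.2000
After 1 (propagate distance d=26): x=-3.2000 theta=-0.2000
After 2 (thin lens f=50): x=-3.2000 theta=-0.1360
After 3 (propagate distance d=17): x=-5.5120 theta=-0.1360
After 4 (thin lens f=31): x=-5.5120 theta=162/3875 (≈0.0418)
After 5 (propagate distance d=14): x=-19091/3875 (≈-4.9267) theta=162/3875 (≈0.0418)
After 6 (thin lens f=31): x=-19091/3875 (≈-4.9267) theta=24113/120125 (≈0.2007)
After 7 (propagate distance d=23): x=-37222/120125 (≈-0.3099) theta=24113/120125 (≈0.2007)
After 8 (thin lens f=55): x=-37222/120125 (≈-0.3099) theta=1363437/6606875 (≈0.2064)
After 9 (propagate distance d=20 (to screen)): x=5044306/1321375 (≈3.8175) theta=1363437/6606875 (≈0.2064)
|theta_initial|=0.2000 |theta_final|=1363437/6606875 (≈0.2064) -> increased

Answer: yes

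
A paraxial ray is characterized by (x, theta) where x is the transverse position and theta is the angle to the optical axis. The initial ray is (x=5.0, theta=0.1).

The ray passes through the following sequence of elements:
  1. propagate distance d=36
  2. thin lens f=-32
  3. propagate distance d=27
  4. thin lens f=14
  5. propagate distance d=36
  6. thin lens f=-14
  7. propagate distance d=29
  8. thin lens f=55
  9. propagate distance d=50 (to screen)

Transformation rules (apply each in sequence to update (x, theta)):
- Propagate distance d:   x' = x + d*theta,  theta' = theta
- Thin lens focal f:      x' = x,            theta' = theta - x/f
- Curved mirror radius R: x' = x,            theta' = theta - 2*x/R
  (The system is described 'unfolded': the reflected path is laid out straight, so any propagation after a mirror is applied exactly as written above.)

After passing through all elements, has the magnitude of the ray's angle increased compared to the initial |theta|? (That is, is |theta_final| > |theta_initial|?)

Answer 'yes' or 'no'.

Answer: yes

Derivation:
Initial: x=5.0000 theta=0.1000
After 1 (propagate distance d=36): x=8.6000 theta=0.1000
After 2 (thin lens f=-32): x=8.6000 theta=59/160 (≈0.3688)
After 3 (propagate distance d=27): x=2969/160 (≈18.5563) theta=59/160 (≈0.3688)
After 4 (thin lens f=14): x=2969/160 (≈18.5563) theta=-2143/2240 (≈-0.9567)
After 5 (propagate distance d=36): x=-17791/1120 (≈-15.8848) theta=-2143/2240 (≈-0.9567)
After 6 (thin lens f=-14): x=-17791/1120 (≈-15.8848) theta=-4099/1960 (≈-2.0913)
After 7 (propagate distance d=29): x=-600021/7840 (≈-76.5333) theta=-4099/1960 (≈-2.0913)
After 8 (thin lens f=55): x=-600021/7840 (≈-76.5333) theta=-301759/431200 (≈-0.6998)
After 9 (propagate distance d=50 (to screen)): x=-9617821/86240 (≈-111.5239) theta=-301759/431200 (≈-0.6998)
|theta_initial|=0.1000 |theta_final|=301759/431200 (≈0.6998) -> increased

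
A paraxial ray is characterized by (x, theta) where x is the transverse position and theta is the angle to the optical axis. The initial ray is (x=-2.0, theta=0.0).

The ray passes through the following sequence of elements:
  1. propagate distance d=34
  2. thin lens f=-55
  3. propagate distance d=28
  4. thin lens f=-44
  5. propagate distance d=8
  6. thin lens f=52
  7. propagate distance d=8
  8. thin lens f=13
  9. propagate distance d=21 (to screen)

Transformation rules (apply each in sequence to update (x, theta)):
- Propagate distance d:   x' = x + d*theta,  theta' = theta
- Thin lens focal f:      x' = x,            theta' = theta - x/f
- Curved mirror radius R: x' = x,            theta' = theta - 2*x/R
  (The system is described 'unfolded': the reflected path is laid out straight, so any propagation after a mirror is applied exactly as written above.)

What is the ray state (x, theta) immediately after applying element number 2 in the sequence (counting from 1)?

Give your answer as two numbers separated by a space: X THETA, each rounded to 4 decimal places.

Initial: x=-2.0000 theta=0.0000
After 1 (propagate distance d=34): x=-2.0000 theta=0.0000
After 2 (thin lens f=-55): x=-2.0000 theta=-2/55 (≈-0.0364)
Rounded to 4 decimal places: x = -2.0000, theta = -0.0364

Answer: -2.0000 -0.0364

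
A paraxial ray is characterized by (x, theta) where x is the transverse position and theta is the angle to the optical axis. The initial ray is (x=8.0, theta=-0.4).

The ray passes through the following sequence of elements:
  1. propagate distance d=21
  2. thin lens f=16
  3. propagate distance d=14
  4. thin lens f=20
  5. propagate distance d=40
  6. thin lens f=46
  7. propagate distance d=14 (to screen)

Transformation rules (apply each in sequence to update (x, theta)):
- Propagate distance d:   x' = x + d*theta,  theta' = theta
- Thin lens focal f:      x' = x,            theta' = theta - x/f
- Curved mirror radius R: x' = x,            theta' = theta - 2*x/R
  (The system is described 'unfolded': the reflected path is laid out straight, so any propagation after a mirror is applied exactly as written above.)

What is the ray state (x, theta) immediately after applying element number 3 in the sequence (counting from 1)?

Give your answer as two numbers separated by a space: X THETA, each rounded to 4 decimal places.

Initial: x=8.0000 theta=-0.4000
After 1 (propagate distance d=21): x=-0.4000 theta=-0.4000
After 2 (thin lens f=16): x=-0.4000 theta=-0.3750
After 3 (propagate distance d=14): x=-5.6500 theta=-0.3750
Rounded to 4 decimal places: x = -5.6500, theta = -0.3750

Answer: -5.6500 -0.3750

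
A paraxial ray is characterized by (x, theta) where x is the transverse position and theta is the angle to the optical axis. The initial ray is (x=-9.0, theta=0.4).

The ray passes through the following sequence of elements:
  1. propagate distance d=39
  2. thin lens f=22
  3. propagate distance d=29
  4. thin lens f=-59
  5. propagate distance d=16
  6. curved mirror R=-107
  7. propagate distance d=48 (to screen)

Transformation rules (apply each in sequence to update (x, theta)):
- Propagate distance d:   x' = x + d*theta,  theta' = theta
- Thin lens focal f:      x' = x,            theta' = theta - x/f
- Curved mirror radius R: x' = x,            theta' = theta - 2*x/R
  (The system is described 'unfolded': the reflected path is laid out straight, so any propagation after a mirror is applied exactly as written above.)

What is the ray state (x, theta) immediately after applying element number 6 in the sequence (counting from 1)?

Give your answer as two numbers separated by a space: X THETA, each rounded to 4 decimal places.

Answer: 13.6763 0.5166

Derivation:
Initial: x=-9.0000 theta=0.4000
After 1 (propagate distance d=39): x=6.6000 theta=0.4000
After 2 (thin lens f=22): x=6.6000 theta=0.1000
After 3 (propagate distance d=29): x=9.5000 theta=0.1000
After 4 (thin lens f=-59): x=9.5000 theta=77/295 (≈0.2610)
After 5 (propagate distance d=16): x=8069/590 (≈13.6763) theta=77/295 (≈0.2610)
After 6 (curved mirror R=-107): x=8069/590 (≈13.6763) theta=16308/31565 (≈0.5166)
Rounded to 4 decimal places: x = 13.6763, theta = 0.5166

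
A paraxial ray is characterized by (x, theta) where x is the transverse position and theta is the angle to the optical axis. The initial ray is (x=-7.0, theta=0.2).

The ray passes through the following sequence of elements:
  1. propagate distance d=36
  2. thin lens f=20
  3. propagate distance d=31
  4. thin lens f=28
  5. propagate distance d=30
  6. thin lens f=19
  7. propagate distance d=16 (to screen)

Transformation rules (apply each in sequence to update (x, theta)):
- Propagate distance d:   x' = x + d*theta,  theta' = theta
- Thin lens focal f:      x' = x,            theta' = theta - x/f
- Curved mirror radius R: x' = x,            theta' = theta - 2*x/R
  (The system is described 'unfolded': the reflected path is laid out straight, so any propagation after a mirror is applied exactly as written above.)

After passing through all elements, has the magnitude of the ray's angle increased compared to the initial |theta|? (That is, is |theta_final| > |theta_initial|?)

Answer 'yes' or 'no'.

Initial: x=-7.0000 theta=0.2000
After 1 (propagate distance d=36): x=0.2000 theta=0.2000
After 2 (thin lens f=20): x=0.2000 theta=0.1900
After 3 (propagate distance d=31): x=6.0900 theta=0.1900
After 4 (thin lens f=28): x=6.0900 theta=-0.0275
After 5 (propagate distance d=30): x=5.2650 theta=-0.0275
After 6 (thin lens f=19): x=5.2650 theta=-463/1520 (≈-0.3046)
After 7 (propagate distance d=16 (to screen)): x=1487/3800 (≈0.3913) theta=-463/1520 (≈-0.3046)
|theta_initial|=0.2000 |theta_final|=463/1520 (≈0.3046) -> increased

Answer: yes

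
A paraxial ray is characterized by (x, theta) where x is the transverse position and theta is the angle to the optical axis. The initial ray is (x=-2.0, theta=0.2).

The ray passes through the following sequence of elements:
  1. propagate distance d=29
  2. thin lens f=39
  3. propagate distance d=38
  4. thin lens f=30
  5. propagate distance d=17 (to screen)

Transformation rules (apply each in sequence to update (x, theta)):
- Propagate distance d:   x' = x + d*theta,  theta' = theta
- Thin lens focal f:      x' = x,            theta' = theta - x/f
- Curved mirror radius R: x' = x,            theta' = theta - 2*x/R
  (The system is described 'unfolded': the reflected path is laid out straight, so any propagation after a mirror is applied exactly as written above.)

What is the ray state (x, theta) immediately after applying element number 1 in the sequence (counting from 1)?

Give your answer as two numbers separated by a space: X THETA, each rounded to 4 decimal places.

Answer: 3.8000 0.2000

Derivation:
Initial: x=-2.0000 theta=0.2000
After 1 (propagate distance d=29): x=3.8000 theta=0.2000
Rounded to 4 decimal places: x = 3.8000, theta = 0.2000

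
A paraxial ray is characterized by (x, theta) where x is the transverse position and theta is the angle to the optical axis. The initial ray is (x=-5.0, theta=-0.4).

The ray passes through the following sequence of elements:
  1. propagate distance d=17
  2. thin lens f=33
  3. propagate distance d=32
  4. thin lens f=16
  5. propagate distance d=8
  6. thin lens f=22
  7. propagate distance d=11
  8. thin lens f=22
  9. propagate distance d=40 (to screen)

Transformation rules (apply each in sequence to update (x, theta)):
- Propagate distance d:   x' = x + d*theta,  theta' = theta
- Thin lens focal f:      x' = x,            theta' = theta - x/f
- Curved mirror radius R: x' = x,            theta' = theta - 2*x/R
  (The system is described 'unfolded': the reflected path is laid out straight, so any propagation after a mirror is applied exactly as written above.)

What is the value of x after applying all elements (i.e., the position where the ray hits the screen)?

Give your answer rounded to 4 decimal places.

Answer: 39.5863

Derivation:
Initial: x=-5.0000 theta=-0.4000
After 1 (propagate distance d=17): x=-11.8000 theta=-0.4000
After 2 (thin lens f=33): x=-11.8000 theta=-7/165 (≈-0.0424)
After 3 (propagate distance d=32): x=-2171/165 (≈-13.1576) theta=-7/165 (≈-0.0424)
After 4 (thin lens f=16): x=-2171/165 (≈-13.1576) theta=2059/2640 (≈0.7799)
After 5 (propagate distance d=8): x=-761/110 (≈-6.9182) theta=2059/2640 (≈0.7799)
After 6 (thin lens f=22): x=-761/110 (≈-6.9182) theta=31781/29040 (≈1.0944)
After 7 (propagate distance d=11): x=13517/2640 (≈5.1201) theta=31781/29040 (≈1.0944)
After 8 (thin lens f=22): x=13517/2640 (≈5.1201) theta=10009/11616 (≈0.8617)
After 9 (propagate distance d=40 (to screen)): x=1149587/29040 (≈39.5863) theta=10009/11616 (≈0.8617)
Rounded to 4 decimal places: x = 39.5863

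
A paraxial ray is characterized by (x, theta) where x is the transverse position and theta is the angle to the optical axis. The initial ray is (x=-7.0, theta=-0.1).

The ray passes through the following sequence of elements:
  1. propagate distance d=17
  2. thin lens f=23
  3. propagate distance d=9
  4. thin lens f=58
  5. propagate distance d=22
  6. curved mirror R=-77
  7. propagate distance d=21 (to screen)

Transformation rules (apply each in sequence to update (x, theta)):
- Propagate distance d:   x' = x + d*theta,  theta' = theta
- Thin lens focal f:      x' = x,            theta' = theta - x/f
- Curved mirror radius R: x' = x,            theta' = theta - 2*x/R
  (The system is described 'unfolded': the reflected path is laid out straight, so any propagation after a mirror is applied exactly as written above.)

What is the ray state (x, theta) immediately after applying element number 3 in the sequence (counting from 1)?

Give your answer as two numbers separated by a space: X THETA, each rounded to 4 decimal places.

Initial: x=-7.0000 theta=-0.1000
After 1 (propagate distance d=17): x=-8.7000 theta=-0.1000
After 2 (thin lens f=23): x=-8.7000 theta=32/115 (≈0.2783)
After 3 (propagate distance d=9): x=-285/46 (≈-6.1957) theta=32/115 (≈0.2783)
Rounded to 4 decimal places: x = -6.1957, theta = 0.2783

Answer: -6.1957 0.2783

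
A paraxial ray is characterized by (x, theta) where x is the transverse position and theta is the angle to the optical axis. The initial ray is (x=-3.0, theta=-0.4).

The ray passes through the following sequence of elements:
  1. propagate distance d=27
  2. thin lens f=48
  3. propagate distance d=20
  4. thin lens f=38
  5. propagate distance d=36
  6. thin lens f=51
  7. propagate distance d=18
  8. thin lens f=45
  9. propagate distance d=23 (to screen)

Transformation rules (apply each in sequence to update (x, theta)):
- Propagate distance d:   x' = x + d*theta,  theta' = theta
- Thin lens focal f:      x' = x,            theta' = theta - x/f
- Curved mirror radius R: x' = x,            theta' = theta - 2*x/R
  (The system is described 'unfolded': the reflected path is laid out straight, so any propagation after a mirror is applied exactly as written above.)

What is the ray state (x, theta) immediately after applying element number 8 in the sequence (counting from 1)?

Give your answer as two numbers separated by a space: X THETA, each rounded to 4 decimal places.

Answer: 2.4104 0.3523

Derivation:
Initial: x=-3.0000 theta=-0.4000
After 1 (propagate distance d=27): x=-13.8000 theta=-0.4000
After 2 (thin lens f=48): x=-13.8000 theta=-0.1125
After 3 (propagate distance d=20): x=-16.0500 theta=-0.1125
After 4 (thin lens f=38): x=-16.0500 theta=471/1520 (≈0.3099)
After 5 (propagate distance d=36): x=-93/19 (≈-4.8947) theta=471/1520 (≈0.3099)
After 6 (thin lens f=51): x=-93/19 (≈-4.8947) theta=10487/25840 (≈0.4058)
After 7 (propagate distance d=18): x=31143/12920 (≈2.4104) theta=10487/25840 (≈0.4058)
After 8 (thin lens f=45): x=31143/12920 (≈2.4104) theta=136543/387600 (≈0.3523)
Rounded to 4 decimal places: x = 2.4104, theta = 0.3523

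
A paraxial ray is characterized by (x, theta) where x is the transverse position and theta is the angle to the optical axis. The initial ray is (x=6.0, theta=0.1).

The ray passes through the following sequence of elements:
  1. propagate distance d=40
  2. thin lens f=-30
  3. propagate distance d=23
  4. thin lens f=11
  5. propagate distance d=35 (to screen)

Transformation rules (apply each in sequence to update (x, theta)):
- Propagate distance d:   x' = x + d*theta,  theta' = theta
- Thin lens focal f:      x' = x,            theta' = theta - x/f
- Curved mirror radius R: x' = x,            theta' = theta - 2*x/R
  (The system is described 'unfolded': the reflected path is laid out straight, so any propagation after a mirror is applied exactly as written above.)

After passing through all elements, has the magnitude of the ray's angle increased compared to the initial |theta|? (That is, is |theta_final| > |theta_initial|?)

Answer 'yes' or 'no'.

Initial: x=6.0000 theta=0.1000
After 1 (propagate distance d=40): x=10.0000 theta=0.1000
After 2 (thin lens f=-30): x=10.0000 theta=13/30 (≈0.4333)
After 3 (propagate distance d=23): x=599/30 (≈19.9667) theta=13/30 (≈0.4333)
After 4 (thin lens f=11): x=599/30 (≈19.9667) theta=-76/55 (≈-1.3818)
After 5 (propagate distance d=35 (to screen)): x=-9371/330 (≈-28.3970) theta=-76/55 (≈-1.3818)
|theta_initial|=0.1000 |theta_final|=76/55 (≈1.3818) -> increased

Answer: yes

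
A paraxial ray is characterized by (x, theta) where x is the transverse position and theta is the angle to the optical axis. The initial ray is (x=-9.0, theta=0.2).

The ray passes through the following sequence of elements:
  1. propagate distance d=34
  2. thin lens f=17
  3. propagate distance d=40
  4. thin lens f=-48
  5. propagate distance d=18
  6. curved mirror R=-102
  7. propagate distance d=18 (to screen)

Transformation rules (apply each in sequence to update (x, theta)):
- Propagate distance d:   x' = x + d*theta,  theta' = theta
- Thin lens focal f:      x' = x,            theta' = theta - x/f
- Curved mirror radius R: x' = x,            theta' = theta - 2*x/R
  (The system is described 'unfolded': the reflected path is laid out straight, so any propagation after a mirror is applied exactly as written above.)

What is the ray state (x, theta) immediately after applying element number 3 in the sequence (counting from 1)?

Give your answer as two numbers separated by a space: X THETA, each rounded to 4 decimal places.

Answer: 10.9765 0.3294

Derivation:
Initial: x=-9.0000 theta=0.2000
After 1 (propagate distance d=34): x=-2.2000 theta=0.2000
After 2 (thin lens f=17): x=-2.2000 theta=28/85 (≈0.3294)
After 3 (propagate distance d=40): x=933/85 (≈10.9765) theta=28/85 (≈0.3294)
Rounded to 4 decimal places: x = 10.9765, theta = 0.3294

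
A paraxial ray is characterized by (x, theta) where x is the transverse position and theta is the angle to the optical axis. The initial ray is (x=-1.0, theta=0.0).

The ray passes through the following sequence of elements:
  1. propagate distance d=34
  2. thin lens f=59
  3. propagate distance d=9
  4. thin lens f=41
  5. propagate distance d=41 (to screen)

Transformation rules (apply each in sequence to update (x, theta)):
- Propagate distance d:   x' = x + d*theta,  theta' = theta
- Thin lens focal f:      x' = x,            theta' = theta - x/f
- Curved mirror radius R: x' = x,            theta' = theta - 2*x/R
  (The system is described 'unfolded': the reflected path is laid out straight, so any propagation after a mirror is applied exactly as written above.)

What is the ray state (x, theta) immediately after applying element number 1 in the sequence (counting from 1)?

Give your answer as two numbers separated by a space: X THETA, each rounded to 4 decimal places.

Initial: x=-1.0000 theta=0.0000
After 1 (propagate distance d=34): x=-1.0000 theta=0.0000
Rounded to 4 decimal places: x = -1.0000, theta = 0.0000

Answer: -1.0000 0.0000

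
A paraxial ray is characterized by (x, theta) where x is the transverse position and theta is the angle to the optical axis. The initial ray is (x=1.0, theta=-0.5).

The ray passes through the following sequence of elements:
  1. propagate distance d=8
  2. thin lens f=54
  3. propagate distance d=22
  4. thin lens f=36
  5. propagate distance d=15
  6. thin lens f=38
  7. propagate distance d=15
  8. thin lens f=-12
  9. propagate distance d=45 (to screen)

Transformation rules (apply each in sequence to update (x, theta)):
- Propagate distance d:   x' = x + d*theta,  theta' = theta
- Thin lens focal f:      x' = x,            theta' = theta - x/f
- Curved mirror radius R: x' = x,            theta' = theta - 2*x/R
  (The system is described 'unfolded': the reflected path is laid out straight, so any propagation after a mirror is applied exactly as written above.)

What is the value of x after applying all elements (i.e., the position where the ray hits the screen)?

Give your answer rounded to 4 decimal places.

Answer: -34.2797

Derivation:
Initial: x=1.0000 theta=-0.5000
After 1 (propagate distance d=8): x=-3.0000 theta=-0.5000
After 2 (thin lens f=54): x=-3.0000 theta=-4/9 (≈-0.4444)
After 3 (propagate distance d=22): x=-115/9 (≈-12.7778) theta=-4/9 (≈-0.4444)
After 4 (thin lens f=36): x=-115/9 (≈-12.7778) theta=-29/324 (≈-0.0895)
After 5 (propagate distance d=15): x=-1525/108 (≈-14.1204) theta=-29/324 (≈-0.0895)
After 6 (thin lens f=38): x=-1525/108 (≈-14.1204) theta=3473/12312 (≈0.2821)
After 7 (propagate distance d=15): x=-40585/4104 (≈-9.8891) theta=3473/12312 (≈0.2821)
After 8 (thin lens f=-12): x=-40585/4104 (≈-9.8891) theta=-26693/49248 (≈-0.5420)
After 9 (propagate distance d=45 (to screen)): x=-562735/16416 (≈-34.2797) theta=-26693/49248 (≈-0.5420)
Rounded to 4 decimal places: x = -34.2797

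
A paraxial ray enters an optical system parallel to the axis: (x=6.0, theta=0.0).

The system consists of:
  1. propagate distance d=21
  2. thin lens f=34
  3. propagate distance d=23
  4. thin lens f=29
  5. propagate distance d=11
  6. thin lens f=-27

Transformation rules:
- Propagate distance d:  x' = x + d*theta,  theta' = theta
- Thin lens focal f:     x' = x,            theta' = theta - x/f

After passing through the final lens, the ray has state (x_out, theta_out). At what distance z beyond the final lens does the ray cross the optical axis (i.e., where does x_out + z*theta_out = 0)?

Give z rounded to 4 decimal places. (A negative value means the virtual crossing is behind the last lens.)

Answer: -2.7202

Derivation:
Initial: x=6.0000 theta=0.0000
After 1 (propagate distance d=21): x=6.0000 theta=0.0000
After 2 (thin lens f=34): x=6.0000 theta=-3/17 (≈-0.1765)
After 3 (propagate distance d=23): x=33/17 (≈1.9412) theta=-3/17 (≈-0.1765)
After 4 (thin lens f=29): x=33/17 (≈1.9412) theta=-120/493 (≈-0.2434)
After 5 (propagate distance d=11): x=-363/493 (≈-0.7363) theta=-120/493 (≈-0.2434)
After 6 (thin lens f=-27): x=-363/493 (≈-0.7363) theta=-1201/4437 (≈-0.2707)
z_focus = -x_out/theta_out = -(-363/493)/(-1201/4437) = -3267/1201 ≈ -2.7202
Rounded to 4 decimal places: z = -2.7202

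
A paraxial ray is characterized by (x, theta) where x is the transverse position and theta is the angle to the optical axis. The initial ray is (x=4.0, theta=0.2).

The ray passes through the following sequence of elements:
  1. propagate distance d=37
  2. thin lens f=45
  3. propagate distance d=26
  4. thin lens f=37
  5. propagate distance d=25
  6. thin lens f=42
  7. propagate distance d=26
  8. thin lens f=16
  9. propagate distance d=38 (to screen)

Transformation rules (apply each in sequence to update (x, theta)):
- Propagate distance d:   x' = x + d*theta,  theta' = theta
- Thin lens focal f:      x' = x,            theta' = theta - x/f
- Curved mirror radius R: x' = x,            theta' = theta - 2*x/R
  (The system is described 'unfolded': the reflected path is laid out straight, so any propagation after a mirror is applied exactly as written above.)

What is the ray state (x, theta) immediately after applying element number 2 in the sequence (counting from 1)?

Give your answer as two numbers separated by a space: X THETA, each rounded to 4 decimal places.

Answer: 11.4000 -0.0533

Derivation:
Initial: x=4.0000 theta=0.2000
After 1 (propagate distance d=37): x=11.4000 theta=0.2000
After 2 (thin lens f=45): x=11.4000 theta=-4/75 (≈-0.0533)
Rounded to 4 decimal places: x = 11.4000, theta = -0.0533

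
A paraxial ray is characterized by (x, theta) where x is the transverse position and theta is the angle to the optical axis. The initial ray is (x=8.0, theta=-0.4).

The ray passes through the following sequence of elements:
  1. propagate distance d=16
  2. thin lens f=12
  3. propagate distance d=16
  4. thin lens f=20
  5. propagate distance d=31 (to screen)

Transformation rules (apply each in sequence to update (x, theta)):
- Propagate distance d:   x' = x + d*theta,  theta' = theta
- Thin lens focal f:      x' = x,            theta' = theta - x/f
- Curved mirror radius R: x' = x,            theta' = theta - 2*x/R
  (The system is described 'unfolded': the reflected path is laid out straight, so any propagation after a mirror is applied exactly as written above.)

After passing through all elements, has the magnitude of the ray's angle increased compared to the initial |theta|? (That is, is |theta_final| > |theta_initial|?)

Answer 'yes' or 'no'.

Answer: no

Derivation:
Initial: x=8.0000 theta=-0.4000
After 1 (propagate distance d=16): x=1.6000 theta=-0.4000
After 2 (thin lens f=12): x=1.6000 theta=-8/15 (≈-0.5333)
After 3 (propagate distance d=16): x=-104/15 (≈-6.9333) theta=-8/15 (≈-0.5333)
After 4 (thin lens f=20): x=-104/15 (≈-6.9333) theta=-14/75 (≈-0.1867)
After 5 (propagate distance d=31 (to screen)): x=-12.7200 theta=-14/75 (≈-0.1867)
|theta_initial|=0.4000 |theta_final|=14/75 (≈0.1867) -> not increased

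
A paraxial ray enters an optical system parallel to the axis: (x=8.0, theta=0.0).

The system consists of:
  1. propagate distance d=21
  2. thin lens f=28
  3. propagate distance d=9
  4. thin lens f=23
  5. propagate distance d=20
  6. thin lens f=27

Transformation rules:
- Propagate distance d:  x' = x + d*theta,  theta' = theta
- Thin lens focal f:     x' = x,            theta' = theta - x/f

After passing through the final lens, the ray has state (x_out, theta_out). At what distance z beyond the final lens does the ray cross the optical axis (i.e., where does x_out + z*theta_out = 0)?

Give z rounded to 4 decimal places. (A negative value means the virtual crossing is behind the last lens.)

Answer: -14.8851

Derivation:
Initial: x=8.0000 theta=0.0000
After 1 (propagate distance d=21): x=8.0000 theta=0.0000
After 2 (thin lens f=28): x=8.0000 theta=-2/7 (≈-0.2857)
After 3 (propagate distance d=9): x=38/7 (≈5.4286) theta=-2/7 (≈-0.2857)
After 4 (thin lens f=23): x=38/7 (≈5.4286) theta=-12/23 (≈-0.5217)
After 5 (propagate distance d=20): x=-806/161 (≈-5.0062) theta=-12/23 (≈-0.5217)
After 6 (thin lens f=27): x=-806/161 (≈-5.0062) theta=-1462/4347 (≈-0.3363)
z_focus = -x_out/theta_out = -(-806/161)/(-1462/4347) = -10881/731 ≈ -14.8851
Rounded to 4 decimal places: z = -14.8851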